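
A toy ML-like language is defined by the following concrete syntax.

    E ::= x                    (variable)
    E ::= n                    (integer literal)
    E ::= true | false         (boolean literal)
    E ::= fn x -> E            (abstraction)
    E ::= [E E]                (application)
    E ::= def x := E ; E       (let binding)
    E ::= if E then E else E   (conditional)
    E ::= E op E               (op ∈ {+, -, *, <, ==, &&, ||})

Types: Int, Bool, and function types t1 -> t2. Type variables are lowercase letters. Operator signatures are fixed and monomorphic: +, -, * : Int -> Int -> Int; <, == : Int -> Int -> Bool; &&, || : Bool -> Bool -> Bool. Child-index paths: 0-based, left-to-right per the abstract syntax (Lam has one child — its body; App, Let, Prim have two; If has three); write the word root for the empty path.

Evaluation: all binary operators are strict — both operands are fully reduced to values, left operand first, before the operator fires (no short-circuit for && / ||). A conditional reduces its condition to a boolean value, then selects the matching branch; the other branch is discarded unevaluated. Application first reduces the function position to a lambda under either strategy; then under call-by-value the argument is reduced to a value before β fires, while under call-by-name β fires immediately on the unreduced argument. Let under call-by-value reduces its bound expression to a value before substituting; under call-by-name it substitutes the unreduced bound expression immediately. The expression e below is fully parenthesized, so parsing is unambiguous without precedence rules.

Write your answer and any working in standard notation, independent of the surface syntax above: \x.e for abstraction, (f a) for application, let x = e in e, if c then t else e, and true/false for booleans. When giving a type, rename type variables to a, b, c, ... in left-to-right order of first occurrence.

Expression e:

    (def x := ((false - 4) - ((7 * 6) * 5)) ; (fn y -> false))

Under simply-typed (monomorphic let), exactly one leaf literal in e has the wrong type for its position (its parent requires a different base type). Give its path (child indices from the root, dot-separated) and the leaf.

Trace:
  unify Bool ~ Int
  FAIL: mismatch Bool ~ Int

Answer: 0.0.0 : false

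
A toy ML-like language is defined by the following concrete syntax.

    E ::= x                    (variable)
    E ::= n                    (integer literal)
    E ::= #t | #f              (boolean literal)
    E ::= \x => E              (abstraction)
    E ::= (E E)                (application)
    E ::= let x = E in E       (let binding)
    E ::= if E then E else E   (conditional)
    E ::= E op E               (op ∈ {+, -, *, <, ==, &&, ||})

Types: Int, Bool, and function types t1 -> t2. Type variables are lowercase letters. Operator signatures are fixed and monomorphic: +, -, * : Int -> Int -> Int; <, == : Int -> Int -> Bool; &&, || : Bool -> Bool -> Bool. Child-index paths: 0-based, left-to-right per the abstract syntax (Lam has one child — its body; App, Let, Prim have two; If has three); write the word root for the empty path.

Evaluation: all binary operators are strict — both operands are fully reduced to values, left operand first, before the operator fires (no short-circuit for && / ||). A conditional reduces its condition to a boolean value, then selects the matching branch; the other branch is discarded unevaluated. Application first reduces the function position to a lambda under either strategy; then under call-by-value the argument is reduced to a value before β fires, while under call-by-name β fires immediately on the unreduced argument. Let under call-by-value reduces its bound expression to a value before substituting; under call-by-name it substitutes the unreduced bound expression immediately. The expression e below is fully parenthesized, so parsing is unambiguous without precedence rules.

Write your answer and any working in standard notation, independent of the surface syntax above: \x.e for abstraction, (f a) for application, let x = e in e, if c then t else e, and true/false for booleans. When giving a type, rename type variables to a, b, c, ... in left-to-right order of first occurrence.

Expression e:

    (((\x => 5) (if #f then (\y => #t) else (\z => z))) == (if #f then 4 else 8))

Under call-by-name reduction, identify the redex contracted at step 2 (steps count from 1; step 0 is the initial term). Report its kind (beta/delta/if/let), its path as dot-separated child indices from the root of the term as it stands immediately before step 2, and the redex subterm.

Trace:
step 0: (((\x.5) (if false then (\y.true) else (\z.z))) == (if false then 4 else 8))
step 1: [beta@0] (5 == (if false then 4 else 8))
step 2: [if@1] (5 == 8)

Answer: if at 1 : (if false then 4 else 8)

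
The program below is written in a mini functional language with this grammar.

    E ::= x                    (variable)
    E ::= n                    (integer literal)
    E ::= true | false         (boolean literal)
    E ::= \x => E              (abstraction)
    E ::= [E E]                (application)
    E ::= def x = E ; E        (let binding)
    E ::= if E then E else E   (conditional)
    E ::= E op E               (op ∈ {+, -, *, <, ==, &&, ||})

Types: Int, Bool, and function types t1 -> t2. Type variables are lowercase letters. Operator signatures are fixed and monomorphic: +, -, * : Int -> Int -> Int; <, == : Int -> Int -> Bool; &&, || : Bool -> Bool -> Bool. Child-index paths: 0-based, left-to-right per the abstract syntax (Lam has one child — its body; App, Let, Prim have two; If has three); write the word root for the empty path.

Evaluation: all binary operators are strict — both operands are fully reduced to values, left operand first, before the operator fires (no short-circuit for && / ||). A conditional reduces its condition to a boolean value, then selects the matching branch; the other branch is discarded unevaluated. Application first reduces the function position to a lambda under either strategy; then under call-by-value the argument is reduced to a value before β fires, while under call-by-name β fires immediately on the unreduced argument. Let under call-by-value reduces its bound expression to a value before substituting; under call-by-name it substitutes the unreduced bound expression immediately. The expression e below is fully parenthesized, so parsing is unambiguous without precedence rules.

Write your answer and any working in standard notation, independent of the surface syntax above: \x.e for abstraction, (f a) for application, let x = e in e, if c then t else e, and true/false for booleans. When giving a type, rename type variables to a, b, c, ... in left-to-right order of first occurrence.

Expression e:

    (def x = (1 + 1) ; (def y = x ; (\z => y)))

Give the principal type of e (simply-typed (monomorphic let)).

Answer: a -> Int

Working:
  unify Int ~ Int
  unify Int ~ Int
let x : Int
x : Int
let y : Int
y : Int
\z._ : a -> Int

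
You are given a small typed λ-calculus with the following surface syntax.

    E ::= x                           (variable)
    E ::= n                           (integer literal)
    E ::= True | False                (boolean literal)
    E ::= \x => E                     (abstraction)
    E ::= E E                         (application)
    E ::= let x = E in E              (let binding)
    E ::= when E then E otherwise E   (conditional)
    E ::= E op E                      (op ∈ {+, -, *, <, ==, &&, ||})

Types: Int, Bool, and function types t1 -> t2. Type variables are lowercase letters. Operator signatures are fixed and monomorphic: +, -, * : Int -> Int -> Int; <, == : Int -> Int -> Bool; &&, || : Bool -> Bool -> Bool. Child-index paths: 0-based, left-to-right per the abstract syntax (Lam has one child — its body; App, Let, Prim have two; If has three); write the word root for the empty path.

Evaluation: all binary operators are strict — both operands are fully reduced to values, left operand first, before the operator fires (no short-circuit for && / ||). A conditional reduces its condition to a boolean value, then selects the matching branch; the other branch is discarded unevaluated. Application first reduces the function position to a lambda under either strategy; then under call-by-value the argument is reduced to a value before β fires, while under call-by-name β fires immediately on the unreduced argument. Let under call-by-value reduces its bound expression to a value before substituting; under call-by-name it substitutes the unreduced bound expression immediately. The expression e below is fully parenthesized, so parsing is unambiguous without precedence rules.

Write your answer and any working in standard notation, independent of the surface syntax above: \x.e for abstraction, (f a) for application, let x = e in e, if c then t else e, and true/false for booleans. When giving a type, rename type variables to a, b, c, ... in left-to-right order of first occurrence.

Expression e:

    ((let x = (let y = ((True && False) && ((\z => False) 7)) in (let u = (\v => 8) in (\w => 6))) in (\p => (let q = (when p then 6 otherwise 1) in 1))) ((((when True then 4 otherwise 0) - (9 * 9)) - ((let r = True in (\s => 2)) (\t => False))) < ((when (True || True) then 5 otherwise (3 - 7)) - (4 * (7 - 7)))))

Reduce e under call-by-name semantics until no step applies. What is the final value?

Derivation:
step 0: ((let x = (let y = ((true && false) && ((\z.false) 7)) in (let u = (\v.8) in (\w.6))) in (\p.(let q = (if p then 6 else 1) in 1))) ((((if true then 4 else 0) - (9 * 9)) - ((let r = true in (\s.2)) (\t.false))) < ((if (true || true) then 5 else (3 - 7)) - (4 * (7 - 7)))))
step 1: [let@0] ((\p.(let q = (if p then 6 else 1) in 1)) ((((if true then 4 else 0) - (9 * 9)) - ((let r = true in (\s.2)) (\t.false))) < ((if (true || true) then 5 else (3 - 7)) - (4 * (7 - 7)))))
step 2: [beta@root] (let q = (if ((((if true then 4 else 0) - (9 * 9)) - ((let r = true in (\s.2)) (\t.false))) < ((if (true || true) then 5 else (3 - 7)) - (4 * (7 - 7)))) then 6 else 1) in 1)
step 3: [let@root] 1

Answer: 1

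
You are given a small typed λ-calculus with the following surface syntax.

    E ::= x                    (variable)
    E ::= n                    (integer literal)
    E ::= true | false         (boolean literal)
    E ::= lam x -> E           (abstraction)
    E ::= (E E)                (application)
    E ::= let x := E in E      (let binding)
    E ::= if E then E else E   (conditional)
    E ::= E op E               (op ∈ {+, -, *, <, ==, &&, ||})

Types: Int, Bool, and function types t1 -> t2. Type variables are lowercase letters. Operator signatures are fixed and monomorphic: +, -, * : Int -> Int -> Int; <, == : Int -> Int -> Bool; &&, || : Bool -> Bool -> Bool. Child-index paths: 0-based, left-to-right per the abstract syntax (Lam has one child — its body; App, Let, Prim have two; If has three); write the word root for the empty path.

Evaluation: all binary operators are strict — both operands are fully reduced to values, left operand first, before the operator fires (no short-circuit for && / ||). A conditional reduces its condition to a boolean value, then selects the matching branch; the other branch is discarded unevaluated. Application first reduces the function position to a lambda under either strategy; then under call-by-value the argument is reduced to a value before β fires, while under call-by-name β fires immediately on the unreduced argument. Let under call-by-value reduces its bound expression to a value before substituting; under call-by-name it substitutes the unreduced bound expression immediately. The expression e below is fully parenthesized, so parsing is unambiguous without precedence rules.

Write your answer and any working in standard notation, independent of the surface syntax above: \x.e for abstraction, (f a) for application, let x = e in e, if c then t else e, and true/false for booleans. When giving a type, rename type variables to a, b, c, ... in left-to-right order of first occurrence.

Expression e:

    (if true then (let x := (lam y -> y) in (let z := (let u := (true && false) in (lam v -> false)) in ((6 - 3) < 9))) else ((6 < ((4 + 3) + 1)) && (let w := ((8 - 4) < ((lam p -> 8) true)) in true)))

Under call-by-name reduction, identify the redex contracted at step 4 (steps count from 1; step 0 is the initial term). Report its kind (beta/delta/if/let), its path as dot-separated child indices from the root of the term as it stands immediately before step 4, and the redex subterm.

Answer: delta at 0 : (6 - 3)

Working:
step 0: (if true then (let x = (\y.y) in (let z = (let u = (true && false) in (\v.false)) in ((6 - 3) < 9))) else ((6 < ((4 + 3) + 1)) && (let w = ((8 - 4) < ((\p.8) true)) in true)))
step 1: [if@root] (let x = (\y.y) in (let z = (let u = (true && false) in (\v.false)) in ((6 - 3) < 9)))
step 2: [let@root] (let z = (let u = (true && false) in (\v.false)) in ((6 - 3) < 9))
step 3: [let@root] ((6 - 3) < 9)
step 4: [delta@0] (3 < 9)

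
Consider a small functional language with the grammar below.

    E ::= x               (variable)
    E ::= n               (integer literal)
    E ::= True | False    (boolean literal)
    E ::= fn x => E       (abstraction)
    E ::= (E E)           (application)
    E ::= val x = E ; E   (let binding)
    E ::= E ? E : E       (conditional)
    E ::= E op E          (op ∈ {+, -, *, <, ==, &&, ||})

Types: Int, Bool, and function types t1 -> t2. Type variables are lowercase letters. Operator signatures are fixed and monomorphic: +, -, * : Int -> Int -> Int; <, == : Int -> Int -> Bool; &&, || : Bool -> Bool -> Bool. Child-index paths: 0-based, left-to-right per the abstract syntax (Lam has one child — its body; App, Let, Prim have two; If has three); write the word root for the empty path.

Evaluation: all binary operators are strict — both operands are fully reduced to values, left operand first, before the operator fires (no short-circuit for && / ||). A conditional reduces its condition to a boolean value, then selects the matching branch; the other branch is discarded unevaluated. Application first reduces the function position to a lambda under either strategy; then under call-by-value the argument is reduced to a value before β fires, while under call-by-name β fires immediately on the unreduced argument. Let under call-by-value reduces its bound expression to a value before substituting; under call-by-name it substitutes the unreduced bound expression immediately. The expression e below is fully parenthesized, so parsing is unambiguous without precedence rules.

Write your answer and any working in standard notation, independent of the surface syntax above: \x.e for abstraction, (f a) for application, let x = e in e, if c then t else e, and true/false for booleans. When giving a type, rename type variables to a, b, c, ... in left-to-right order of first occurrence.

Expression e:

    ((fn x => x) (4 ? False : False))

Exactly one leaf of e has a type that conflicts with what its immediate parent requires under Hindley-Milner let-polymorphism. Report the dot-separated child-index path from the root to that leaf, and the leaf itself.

Answer: 1.0 : 4

Working:
x : a
\x._ : a -> a
  unify Int ~ Bool
  FAIL: mismatch Int ~ Bool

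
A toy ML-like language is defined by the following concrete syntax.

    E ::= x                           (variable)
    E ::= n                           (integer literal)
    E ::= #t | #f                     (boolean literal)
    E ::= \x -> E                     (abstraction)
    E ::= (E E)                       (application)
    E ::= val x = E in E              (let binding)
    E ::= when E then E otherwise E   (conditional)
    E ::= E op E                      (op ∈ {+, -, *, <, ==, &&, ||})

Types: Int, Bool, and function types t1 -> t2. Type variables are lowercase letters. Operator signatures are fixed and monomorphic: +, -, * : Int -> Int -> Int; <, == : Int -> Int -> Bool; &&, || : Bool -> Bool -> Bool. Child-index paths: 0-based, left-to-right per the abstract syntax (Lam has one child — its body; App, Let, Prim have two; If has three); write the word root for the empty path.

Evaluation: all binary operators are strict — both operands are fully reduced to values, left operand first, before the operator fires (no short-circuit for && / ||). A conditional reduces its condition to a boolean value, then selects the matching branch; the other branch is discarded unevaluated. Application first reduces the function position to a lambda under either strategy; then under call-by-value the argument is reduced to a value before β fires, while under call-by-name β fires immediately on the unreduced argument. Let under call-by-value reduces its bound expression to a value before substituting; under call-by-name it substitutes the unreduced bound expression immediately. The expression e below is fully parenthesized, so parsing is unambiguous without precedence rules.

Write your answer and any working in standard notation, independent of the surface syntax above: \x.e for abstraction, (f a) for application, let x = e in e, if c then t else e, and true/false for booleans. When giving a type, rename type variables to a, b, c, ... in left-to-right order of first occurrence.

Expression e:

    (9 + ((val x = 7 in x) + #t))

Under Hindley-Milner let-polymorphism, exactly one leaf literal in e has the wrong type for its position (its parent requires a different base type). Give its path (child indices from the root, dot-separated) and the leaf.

Trace:
  unify Int ~ Int
let x : Int
x : Int
  unify Int ~ Int
  unify Bool ~ Int
  FAIL: mismatch Bool ~ Int

Answer: 1.1 : true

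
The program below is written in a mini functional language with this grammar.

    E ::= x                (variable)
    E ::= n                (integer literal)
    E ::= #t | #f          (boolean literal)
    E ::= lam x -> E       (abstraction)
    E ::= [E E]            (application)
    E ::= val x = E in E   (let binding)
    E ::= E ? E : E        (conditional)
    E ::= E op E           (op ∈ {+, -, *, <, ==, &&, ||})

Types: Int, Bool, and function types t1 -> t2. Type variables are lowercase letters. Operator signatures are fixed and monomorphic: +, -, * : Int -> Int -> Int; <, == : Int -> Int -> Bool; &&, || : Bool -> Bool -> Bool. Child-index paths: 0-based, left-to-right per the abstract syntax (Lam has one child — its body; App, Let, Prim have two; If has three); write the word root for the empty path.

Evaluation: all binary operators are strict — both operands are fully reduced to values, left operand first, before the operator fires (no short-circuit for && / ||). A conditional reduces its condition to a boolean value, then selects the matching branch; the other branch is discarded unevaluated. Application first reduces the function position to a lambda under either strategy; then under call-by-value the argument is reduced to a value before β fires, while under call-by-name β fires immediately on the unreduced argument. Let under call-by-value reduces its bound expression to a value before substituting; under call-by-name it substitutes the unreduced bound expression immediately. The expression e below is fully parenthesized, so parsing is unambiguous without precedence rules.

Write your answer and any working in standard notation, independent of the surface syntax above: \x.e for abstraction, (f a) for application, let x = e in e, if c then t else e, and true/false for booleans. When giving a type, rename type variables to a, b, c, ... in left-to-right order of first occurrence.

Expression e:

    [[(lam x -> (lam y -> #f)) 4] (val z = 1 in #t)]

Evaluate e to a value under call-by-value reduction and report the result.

Answer: false

Trace:
step 0: (((\x.(\y.false)) 4) (let z = 1 in true))
step 1: [beta@0] ((\y.false) (let z = 1 in true))
step 2: [let@1] ((\y.false) true)
step 3: [beta@root] false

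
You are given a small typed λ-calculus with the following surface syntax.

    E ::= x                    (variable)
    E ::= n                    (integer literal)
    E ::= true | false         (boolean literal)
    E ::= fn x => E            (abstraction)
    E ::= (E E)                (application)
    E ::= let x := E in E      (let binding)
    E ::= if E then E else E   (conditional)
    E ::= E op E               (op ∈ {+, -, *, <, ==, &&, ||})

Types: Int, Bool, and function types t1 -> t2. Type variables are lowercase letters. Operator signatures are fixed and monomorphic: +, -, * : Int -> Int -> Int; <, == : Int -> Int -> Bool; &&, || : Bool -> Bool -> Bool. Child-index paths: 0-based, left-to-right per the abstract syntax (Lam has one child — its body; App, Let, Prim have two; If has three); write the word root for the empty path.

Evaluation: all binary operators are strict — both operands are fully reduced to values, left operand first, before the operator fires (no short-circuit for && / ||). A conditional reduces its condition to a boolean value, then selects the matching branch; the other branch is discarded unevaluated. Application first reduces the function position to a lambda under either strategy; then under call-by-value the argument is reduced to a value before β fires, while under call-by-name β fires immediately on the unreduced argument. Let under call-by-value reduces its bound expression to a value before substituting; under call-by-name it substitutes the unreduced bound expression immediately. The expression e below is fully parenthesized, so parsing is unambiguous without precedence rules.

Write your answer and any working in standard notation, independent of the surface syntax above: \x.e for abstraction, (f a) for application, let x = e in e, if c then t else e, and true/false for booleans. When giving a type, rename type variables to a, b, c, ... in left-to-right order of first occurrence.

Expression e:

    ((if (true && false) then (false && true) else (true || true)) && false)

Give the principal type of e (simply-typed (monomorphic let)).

Working:
  unify Bool ~ Bool
  unify Bool ~ Bool
  unify Bool ~ Bool
  unify Bool ~ Bool
  unify Bool ~ Bool
  unify Bool ~ Bool
  unify Bool ~ Bool
  unify Bool ~ Bool
  unify Bool ~ Bool
  unify Bool ~ Bool

Answer: Bool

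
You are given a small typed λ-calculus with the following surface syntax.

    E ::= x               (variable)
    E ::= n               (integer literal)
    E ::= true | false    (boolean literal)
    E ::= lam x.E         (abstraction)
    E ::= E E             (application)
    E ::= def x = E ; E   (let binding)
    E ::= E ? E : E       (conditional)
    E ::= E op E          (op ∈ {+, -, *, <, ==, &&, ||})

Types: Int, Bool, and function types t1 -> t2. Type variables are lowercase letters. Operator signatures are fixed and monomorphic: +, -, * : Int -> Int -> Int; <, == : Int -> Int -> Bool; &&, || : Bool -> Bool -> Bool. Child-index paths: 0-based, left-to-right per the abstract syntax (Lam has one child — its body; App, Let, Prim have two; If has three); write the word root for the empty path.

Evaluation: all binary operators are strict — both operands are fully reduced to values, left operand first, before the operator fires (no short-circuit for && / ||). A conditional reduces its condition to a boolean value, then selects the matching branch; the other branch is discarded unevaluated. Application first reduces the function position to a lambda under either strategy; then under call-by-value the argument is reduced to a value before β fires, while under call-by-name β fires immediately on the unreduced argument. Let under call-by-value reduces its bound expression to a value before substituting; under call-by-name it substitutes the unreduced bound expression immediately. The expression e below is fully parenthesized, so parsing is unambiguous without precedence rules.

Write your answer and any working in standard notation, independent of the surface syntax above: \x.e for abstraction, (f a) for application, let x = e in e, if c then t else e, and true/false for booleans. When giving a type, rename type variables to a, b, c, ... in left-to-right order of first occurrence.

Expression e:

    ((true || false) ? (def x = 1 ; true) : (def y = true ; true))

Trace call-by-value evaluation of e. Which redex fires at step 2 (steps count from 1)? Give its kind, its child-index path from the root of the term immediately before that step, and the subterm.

Answer: if at root : (if true then (let x = 1 in true) else (let y = true in true))

Derivation:
step 0: (if (true || false) then (let x = 1 in true) else (let y = true in true))
step 1: [delta@0] (if true then (let x = 1 in true) else (let y = true in true))
step 2: [if@root] (let x = 1 in true)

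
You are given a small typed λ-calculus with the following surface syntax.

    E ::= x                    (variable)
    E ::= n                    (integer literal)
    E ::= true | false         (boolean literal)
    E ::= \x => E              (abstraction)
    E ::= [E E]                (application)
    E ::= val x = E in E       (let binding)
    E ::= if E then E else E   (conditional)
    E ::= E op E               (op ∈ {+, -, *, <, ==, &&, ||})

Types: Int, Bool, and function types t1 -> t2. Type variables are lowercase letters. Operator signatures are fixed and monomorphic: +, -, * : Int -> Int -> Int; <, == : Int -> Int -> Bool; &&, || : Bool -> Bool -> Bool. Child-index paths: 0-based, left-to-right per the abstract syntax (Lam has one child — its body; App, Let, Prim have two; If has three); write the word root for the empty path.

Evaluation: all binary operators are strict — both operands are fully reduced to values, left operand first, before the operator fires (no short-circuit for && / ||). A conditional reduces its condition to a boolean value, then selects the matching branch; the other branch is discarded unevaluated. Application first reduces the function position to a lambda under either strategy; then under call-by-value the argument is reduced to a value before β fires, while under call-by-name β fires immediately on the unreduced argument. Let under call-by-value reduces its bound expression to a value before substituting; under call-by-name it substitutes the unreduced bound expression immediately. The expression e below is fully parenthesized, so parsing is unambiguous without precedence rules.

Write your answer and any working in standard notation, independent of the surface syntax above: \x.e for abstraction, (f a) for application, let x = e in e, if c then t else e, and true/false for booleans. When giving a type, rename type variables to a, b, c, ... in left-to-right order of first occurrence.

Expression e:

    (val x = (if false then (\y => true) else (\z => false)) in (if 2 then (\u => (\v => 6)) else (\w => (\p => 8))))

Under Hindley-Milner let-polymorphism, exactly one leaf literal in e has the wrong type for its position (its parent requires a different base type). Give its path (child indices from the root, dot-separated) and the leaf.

Answer: 1.0 : 2

Trace:
  unify Bool ~ Bool
\y._ : a -> Bool
\z._ : b -> Bool
  unify a -> Bool ~ b -> Bool
  unify a ~ b
  unify Bool ~ Bool
let x : forall. b -> Bool
  unify Int ~ Bool
  FAIL: mismatch Int ~ Bool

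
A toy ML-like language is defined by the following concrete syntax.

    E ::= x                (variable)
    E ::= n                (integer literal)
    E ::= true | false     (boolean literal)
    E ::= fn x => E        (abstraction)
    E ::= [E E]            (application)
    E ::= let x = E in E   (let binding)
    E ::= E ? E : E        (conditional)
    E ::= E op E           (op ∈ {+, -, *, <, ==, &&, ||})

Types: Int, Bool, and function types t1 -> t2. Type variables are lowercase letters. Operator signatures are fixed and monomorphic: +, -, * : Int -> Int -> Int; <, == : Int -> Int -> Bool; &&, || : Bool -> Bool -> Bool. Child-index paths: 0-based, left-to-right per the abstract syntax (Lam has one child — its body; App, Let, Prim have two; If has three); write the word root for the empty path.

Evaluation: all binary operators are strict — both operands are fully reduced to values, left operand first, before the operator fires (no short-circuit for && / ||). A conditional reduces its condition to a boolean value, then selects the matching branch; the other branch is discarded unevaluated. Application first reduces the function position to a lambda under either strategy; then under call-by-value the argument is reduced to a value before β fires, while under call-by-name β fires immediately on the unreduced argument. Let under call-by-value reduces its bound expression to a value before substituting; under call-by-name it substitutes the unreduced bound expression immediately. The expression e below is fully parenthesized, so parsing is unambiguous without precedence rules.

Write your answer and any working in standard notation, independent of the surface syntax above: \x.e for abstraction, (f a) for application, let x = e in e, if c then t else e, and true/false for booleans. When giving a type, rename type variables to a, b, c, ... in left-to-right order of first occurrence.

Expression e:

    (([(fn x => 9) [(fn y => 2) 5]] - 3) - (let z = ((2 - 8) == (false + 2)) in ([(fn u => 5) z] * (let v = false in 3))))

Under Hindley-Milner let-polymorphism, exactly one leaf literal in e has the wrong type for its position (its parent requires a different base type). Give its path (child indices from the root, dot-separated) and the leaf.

Derivation:
\x._ : a -> Int
\y._ : b -> Int
  unify b -> Int ~ Int -> c
  unify b ~ Int
  unify Int ~ c
_ _ : Int
  unify a -> Int ~ Int -> d
  unify a ~ Int
  unify Int ~ d
_ _ : Int
  unify Int ~ Int
  unify Int ~ Int
  unify Int ~ Int
  unify Int ~ Int
  unify Int ~ Int
  unify Int ~ Int
  unify Bool ~ Int
  FAIL: mismatch Bool ~ Int

Answer: 1.0.1.0 : false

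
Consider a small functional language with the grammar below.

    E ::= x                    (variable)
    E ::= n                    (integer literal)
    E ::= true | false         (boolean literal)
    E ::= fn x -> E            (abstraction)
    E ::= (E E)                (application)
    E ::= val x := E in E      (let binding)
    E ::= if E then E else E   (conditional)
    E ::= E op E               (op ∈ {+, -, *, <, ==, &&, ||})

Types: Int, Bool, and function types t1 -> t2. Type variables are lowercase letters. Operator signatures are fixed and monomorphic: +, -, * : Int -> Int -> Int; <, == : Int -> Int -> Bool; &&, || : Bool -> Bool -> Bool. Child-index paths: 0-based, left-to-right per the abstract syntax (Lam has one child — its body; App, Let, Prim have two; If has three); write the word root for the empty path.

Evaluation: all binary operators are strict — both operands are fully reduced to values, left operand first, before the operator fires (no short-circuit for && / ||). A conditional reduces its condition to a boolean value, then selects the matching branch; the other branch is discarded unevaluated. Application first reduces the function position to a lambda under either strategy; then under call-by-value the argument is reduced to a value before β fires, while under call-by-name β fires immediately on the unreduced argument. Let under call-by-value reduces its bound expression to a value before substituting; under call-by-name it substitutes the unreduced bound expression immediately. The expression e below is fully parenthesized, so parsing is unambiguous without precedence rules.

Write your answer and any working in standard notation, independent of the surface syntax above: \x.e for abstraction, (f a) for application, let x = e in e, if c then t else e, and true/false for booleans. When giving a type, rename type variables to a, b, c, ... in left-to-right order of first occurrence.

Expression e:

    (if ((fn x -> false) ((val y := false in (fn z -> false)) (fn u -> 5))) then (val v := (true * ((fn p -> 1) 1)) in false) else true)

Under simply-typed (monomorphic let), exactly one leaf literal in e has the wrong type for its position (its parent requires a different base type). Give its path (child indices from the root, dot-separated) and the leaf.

Answer: 1.0.0 : true

Trace:
\x._ : a -> Bool
let y : Bool
\z._ : b -> Bool
\u._ : c -> Int
  unify b -> Bool ~ (c -> Int) -> d
  unify b ~ c -> Int
  unify Bool ~ d
_ _ : Bool
  unify a -> Bool ~ Bool -> e
  unify a ~ Bool
  unify Bool ~ e
_ _ : Bool
  unify Bool ~ Bool
  unify Bool ~ Int
  FAIL: mismatch Bool ~ Int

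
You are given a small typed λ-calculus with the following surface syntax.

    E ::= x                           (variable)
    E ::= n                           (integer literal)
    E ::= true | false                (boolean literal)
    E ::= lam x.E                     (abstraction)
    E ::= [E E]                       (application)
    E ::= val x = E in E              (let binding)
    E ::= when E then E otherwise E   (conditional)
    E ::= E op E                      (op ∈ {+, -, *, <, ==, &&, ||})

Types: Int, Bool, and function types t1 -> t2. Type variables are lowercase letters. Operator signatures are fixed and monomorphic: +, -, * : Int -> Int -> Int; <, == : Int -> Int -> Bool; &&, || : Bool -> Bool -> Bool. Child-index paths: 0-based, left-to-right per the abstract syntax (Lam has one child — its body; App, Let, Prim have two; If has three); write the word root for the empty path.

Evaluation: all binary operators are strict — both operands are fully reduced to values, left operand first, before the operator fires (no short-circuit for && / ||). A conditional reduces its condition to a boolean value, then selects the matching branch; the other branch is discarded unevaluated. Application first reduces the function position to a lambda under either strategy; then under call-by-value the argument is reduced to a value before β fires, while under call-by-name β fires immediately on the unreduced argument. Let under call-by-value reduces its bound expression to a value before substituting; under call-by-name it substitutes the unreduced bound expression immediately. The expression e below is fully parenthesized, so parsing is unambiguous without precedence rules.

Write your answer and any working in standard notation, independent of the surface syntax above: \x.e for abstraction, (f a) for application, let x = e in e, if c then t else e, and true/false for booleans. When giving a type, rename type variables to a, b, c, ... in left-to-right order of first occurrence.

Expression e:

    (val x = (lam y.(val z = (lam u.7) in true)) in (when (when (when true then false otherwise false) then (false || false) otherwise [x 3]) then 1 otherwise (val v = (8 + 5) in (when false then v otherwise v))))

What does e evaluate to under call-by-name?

Answer: 1

Trace:
step 0: (let x = (\y.(let z = (\u.7) in true)) in (if (if (if true then false else false) then (false || false) else (x 3)) then 1 else (let v = (8 + 5) in (if false then v else v))))
step 1: [let@root] (if (if (if true then false else false) then (false || false) else ((\y.(let z = (\u.7) in true)) 3)) then 1 else (let v = (8 + 5) in (if false then v else v)))
step 2: [if@0.0] (if (if false then (false || false) else ((\y.(let z = (\u.7) in true)) 3)) then 1 else (let v = (8 + 5) in (if false then v else v)))
step 3: [if@0] (if ((\y.(let z = (\u.7) in true)) 3) then 1 else (let v = (8 + 5) in (if false then v else v)))
step 4: [beta@0] (if (let z = (\u.7) in true) then 1 else (let v = (8 + 5) in (if false then v else v)))
step 5: [let@0] (if true then 1 else (let v = (8 + 5) in (if false then v else v)))
step 6: [if@root] 1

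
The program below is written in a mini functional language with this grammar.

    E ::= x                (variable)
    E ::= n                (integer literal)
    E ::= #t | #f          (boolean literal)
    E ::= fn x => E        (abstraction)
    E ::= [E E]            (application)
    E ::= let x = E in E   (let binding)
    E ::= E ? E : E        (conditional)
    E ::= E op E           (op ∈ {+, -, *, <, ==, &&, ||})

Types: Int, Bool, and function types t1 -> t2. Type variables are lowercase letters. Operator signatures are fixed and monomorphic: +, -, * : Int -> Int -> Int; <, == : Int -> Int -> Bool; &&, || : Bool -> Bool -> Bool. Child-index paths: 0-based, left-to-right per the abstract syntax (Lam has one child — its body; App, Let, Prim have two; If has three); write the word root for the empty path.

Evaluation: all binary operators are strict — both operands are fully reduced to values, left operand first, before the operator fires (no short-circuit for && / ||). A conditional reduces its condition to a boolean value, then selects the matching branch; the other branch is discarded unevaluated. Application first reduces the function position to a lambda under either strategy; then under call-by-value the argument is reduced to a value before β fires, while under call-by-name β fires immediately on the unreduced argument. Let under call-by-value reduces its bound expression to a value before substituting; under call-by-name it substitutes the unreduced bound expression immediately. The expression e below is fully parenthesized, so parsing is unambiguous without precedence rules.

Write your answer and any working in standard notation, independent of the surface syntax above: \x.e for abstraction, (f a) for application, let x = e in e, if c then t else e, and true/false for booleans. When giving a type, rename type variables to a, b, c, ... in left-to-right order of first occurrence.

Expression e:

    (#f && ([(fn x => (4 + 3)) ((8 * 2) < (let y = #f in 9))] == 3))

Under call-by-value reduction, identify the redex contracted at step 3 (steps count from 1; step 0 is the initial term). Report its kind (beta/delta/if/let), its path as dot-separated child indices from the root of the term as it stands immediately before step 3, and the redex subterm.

Trace:
step 0: (false && (((\x.(4 + 3)) ((8 * 2) < (let y = false in 9))) == 3))
step 1: [delta@1.0.1.0] (false && (((\x.(4 + 3)) (16 < (let y = false in 9))) == 3))
step 2: [let@1.0.1.1] (false && (((\x.(4 + 3)) (16 < 9)) == 3))
step 3: [delta@1.0.1] (false && (((\x.(4 + 3)) false) == 3))

Answer: delta at 1.0.1 : (16 < 9)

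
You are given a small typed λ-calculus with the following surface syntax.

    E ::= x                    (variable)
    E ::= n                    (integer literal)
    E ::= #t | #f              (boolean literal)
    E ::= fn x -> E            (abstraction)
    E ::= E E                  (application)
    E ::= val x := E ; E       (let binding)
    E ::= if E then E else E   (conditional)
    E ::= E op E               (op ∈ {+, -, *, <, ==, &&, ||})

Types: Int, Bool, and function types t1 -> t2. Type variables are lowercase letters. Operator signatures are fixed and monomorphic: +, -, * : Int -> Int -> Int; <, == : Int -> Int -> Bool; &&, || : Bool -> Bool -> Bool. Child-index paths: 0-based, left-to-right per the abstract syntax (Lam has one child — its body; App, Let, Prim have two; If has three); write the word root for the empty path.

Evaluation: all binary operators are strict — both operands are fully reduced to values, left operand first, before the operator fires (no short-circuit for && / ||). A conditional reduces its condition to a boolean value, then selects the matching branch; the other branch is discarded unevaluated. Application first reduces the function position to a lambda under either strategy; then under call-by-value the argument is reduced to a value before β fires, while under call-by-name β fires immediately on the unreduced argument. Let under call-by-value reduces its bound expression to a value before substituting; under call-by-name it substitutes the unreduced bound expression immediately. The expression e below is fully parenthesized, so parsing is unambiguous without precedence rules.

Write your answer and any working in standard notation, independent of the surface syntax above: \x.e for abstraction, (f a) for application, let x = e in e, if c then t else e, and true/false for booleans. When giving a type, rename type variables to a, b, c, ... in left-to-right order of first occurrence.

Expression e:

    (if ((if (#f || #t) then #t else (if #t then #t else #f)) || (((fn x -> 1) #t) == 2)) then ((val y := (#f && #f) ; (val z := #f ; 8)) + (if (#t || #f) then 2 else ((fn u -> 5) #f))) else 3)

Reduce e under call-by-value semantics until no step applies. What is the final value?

Answer: 10

Working:
step 0: (if ((if (false || true) then true else (if true then true else false)) || (((\x.1) true) == 2)) then ((let y = (false && false) in (let z = false in 8)) + (if (true || false) then 2 else ((\u.5) false))) else 3)
step 1: [delta@0.0.0] (if ((if true then true else (if true then true else false)) || (((\x.1) true) == 2)) then ((let y = (false && false) in (let z = false in 8)) + (if (true || false) then 2 else ((\u.5) false))) else 3)
step 2: [if@0.0] (if (true || (((\x.1) true) == 2)) then ((let y = (false && false) in (let z = false in 8)) + (if (true || false) then 2 else ((\u.5) false))) else 3)
step 3: [beta@0.1.0] (if (true || (1 == 2)) then ((let y = (false && false) in (let z = false in 8)) + (if (true || false) then 2 else ((\u.5) false))) else 3)
step 4: [delta@0.1] (if (true || false) then ((let y = (false && false) in (let z = false in 8)) + (if (true || false) then 2 else ((\u.5) false))) else 3)
step 5: [delta@0] (if true then ((let y = (false && false) in (let z = false in 8)) + (if (true || false) then 2 else ((\u.5) false))) else 3)
step 6: [if@root] ((let y = (false && false) in (let z = false in 8)) + (if (true || false) then 2 else ((\u.5) false)))
step 7: [delta@0.0] ((let y = false in (let z = false in 8)) + (if (true || false) then 2 else ((\u.5) false)))
step 8: [let@0] ((let z = false in 8) + (if (true || false) then 2 else ((\u.5) false)))
step 9: [let@0] (8 + (if (true || false) then 2 else ((\u.5) false)))
step 10: [delta@1.0] (8 + (if true then 2 else ((\u.5) false)))
step 11: [if@1] (8 + 2)
step 12: [delta@root] 10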